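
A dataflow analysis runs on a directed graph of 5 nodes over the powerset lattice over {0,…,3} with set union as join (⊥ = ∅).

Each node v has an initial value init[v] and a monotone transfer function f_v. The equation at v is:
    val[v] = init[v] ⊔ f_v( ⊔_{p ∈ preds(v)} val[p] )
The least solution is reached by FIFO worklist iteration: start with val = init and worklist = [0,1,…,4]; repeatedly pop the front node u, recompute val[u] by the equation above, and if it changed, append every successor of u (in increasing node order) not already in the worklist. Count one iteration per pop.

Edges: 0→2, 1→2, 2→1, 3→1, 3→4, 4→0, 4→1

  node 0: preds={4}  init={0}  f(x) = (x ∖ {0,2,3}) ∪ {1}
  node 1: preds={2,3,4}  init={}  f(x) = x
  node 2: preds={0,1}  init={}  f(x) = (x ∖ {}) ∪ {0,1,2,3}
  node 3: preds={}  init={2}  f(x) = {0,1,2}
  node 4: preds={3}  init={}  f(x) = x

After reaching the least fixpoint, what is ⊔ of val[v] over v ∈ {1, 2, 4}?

{0,1,2,3}

Trace (8 dequeues):
  [1] u=0 | in {} | out {0,1} | prev {0} | push {}
  [2] u=1 | in {2} | out {2} | prev {} | push {}
  [3] u=2 | in {0,1,2} | out {0,1,2,3} | prev {} | push {1}
  [4] u=3 | in {} | out {0,1,2} | prev {2} | push {}
  [5] u=4 | in {0,1,2} | out {0,1,2} | prev {} | push {0}
  [6] u=1 | in {0,1,2,3} | out {0,1,2,3} | prev {2} | push {2}
  [7] u=0 | in {0,1,2} | out {0,1} | ==
  [8] u=2 | in {0,1,2,3} | out {0,1,2,3} | ==

Converged values:
  [0] {0,1}
  [1] {0,1,2,3}
  [2] {0,1,2,3}
  [3] {0,1,2}
  [4] {0,1,2}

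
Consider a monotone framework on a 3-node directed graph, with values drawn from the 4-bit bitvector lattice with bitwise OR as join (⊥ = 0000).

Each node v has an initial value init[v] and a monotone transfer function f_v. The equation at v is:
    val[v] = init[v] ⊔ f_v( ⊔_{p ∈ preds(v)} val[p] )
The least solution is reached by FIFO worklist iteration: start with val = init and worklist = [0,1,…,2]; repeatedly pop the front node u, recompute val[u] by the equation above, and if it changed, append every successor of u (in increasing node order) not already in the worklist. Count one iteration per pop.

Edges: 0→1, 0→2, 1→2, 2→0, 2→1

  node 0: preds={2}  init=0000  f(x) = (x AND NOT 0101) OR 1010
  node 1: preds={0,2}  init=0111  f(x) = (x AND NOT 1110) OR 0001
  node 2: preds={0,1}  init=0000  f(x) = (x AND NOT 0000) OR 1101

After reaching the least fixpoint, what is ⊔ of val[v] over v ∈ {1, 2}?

Worklist (5 pops):
  #1 pop 0: in=0000 → 1010 (was 0000); enqueue []
  #2 pop 1: in=1010 → 0111 (no change)
  #3 pop 2: in=1111 → 1111 (was 0000); enqueue [0,1]
  #4 pop 0: in=1111 → 1010 (no change)
  #5 pop 1: in=1111 → 0111 (no change)

Fixpoint:
  val[0] = 1010
  val[1] = 0111
  val[2] = 1111

1111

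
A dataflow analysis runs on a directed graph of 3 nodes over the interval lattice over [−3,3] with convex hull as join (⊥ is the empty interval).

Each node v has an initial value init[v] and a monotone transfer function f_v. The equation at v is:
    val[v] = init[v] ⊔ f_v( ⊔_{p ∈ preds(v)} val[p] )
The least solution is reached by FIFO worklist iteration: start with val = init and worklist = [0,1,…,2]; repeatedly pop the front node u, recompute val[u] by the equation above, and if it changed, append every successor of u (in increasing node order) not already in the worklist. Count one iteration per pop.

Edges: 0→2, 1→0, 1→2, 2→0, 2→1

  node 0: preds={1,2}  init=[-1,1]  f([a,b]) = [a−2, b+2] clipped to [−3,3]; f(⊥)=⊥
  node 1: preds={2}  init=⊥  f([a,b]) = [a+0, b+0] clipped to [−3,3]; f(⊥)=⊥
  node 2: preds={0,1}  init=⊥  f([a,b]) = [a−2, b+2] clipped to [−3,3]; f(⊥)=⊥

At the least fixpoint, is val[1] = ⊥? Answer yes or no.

no

Trace (7 dequeues):
  [1] u=0 | in ⊥ | out [-1,1] | ==
  [2] u=1 | in ⊥ | out ⊥ | ==
  [3] u=2 | in [-1,1] | out [-3,3] | prev ⊥ | push {0,1}
  [4] u=0 | in [-3,3] | out [-3,3] | prev [-1,1] | push {2}
  [5] u=1 | in [-3,3] | out [-3,3] | prev ⊥ | push {0}
  [6] u=2 | in [-3,3] | out [-3,3] | ==
  [7] u=0 | in [-3,3] | out [-3,3] | ==

Converged values:
  [0] [-3,3]
  [1] [-3,3]
  [2] [-3,3]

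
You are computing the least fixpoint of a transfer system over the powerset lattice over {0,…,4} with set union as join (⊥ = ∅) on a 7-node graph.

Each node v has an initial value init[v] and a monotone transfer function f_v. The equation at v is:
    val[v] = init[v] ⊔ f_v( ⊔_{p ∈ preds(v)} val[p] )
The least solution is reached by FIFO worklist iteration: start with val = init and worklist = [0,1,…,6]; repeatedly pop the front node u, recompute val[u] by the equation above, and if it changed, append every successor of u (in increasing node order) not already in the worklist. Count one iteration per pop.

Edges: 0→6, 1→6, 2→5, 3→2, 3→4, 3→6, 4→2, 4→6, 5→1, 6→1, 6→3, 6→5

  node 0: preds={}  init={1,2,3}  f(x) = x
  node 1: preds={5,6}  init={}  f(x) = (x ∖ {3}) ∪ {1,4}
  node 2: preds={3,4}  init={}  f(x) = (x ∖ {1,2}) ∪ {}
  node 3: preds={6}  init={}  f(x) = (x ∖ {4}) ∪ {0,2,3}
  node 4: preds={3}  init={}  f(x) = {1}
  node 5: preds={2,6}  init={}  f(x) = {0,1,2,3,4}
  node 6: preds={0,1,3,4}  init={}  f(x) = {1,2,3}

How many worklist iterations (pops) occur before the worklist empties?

Worklist (14 pops):
  #1 pop 0: in={} → {1,2,3} (no change)
  #2 pop 1: in={} → {1,4} (was {}); enqueue []
  #3 pop 2: in={} → {} (no change)
  #4 pop 3: in={} → {0,2,3} (was {}); enqueue [2]
  #5 pop 4: in={0,2,3} → {1} (was {}); enqueue []
  #6 pop 5: in={} → {0,1,2,3,4} (was {}); enqueue [1]
  #7 pop 6: in={0,1,2,3,4} → {1,2,3} (was {}); enqueue [3,5]
  #8 pop 2: in={0,1,2,3} → {0,3} (was {}); enqueue []
  #9 pop 1: in={0,1,2,3,4} → {0,1,2,4} (was {1,4}); enqueue [6]
  #10 pop 3: in={1,2,3} → {0,1,2,3} (was {0,2,3}); enqueue [2,4]
  #11 pop 5: in={0,1,2,3} → {0,1,2,3,4} (no change)
  #12 pop 6: in={0,1,2,3,4} → {1,2,3} (no change)
  #13 pop 2: in={0,1,2,3} → {0,3} (no change)
  #14 pop 4: in={0,1,2,3} → {1} (no change)

Fixpoint:
  val[0] = {1,2,3}
  val[1] = {0,1,2,4}
  val[2] = {0,3}
  val[3] = {0,1,2,3}
  val[4] = {1}
  val[5] = {0,1,2,3,4}
  val[6] = {1,2,3}

14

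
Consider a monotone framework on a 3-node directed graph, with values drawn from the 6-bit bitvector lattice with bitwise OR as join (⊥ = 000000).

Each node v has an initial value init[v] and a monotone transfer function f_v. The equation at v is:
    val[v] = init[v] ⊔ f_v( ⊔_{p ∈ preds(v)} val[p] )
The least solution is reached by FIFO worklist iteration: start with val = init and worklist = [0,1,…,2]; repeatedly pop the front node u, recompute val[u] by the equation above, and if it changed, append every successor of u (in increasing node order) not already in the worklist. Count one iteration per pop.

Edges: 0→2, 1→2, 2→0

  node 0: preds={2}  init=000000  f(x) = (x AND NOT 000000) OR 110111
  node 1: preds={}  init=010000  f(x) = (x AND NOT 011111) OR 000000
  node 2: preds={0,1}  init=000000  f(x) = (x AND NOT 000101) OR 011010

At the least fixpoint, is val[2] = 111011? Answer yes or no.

no

Trace (5 dequeues):
  [1] u=0 | in 000000 | out 110111 | prev 000000 | push {}
  [2] u=1 | in 000000 | out 010000 | ==
  [3] u=2 | in 110111 | out 111010 | prev 000000 | push {0}
  [4] u=0 | in 111010 | out 111111 | prev 110111 | push {2}
  [5] u=2 | in 111111 | out 111010 | ==

Converged values:
  [0] 111111
  [1] 010000
  [2] 111010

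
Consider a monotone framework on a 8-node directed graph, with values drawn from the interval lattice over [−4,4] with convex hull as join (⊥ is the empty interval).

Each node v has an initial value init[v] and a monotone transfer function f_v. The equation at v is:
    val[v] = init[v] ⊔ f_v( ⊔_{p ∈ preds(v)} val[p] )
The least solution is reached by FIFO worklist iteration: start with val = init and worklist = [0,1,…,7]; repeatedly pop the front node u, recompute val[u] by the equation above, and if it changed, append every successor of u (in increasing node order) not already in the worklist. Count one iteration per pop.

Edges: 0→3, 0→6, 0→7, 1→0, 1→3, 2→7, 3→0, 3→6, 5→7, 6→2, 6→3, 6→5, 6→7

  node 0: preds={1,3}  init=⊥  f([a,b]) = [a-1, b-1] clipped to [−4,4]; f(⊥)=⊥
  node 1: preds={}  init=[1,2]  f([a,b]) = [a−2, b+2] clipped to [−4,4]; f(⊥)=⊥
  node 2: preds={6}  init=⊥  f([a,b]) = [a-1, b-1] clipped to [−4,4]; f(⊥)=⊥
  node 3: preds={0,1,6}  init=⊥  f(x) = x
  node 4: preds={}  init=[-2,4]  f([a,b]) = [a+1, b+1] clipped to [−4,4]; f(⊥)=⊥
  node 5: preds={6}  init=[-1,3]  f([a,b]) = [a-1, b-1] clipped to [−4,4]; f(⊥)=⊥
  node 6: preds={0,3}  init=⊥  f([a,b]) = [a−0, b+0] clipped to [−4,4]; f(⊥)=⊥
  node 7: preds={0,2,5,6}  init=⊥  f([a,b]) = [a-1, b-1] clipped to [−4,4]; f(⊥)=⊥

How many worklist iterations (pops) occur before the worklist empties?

36

Iteration log — 36 steps:
  step 1. node 0  ⊔preds=[1,2]  new=[0,1]  old=⊥  +wl: 
  step 2. node 1  ⊔preds=⊥  new=[1,2]  stable
  step 3. node 2  ⊔preds=⊥  new=⊥  stable
  step 4. node 3  ⊔preds=[0,2]  new=[0,2]  old=⊥  +wl: 0
  step 5. node 4  ⊔preds=⊥  new=[-2,4]  stable
  step 6. node 5  ⊔preds=⊥  new=[-1,3]  stable
  step 7. node 6  ⊔preds=[0,2]  new=[0,2]  old=⊥  +wl: 2,3,5
  step 8. node 7  ⊔preds=[-1,3]  new=[-2,2]  old=⊥  +wl: 
  step 9. node 0  ⊔preds=[0,2]  new=[-1,1]  old=[0,1]  +wl: 6,7
  step 10. node 2  ⊔preds=[0,2]  new=[-1,1]  old=⊥  +wl: 
  step 11. node 3  ⊔preds=[-1,2]  new=[-1,2]  old=[0,2]  +wl: 0
  step 12. node 5  ⊔preds=[0,2]  new=[-1,3]  stable
  step 13. node 6  ⊔preds=[-1,2]  new=[-1,2]  old=[0,2]  +wl: 2,3,5
  step 14. node 7  ⊔preds=[-1,3]  new=[-2,2]  stable
  step 15. node 0  ⊔preds=[-1,2]  new=[-2,1]  old=[-1,1]  +wl: 6,7
  step 16. node 2  ⊔preds=[-1,2]  new=[-2,1]  old=[-1,1]  +wl: 
  step 17. node 3  ⊔preds=[-2,2]  new=[-2,2]  old=[-1,2]  +wl: 0
  step 18. node 5  ⊔preds=[-1,2]  new=[-2,3]  old=[-1,3]  +wl: 
  step 19. node 6  ⊔preds=[-2,2]  new=[-2,2]  old=[-1,2]  +wl: 2,3,5
  step 20. node 7  ⊔preds=[-2,3]  new=[-3,2]  old=[-2,2]  +wl: 
  step 21. node 0  ⊔preds=[-2,2]  new=[-3,1]  old=[-2,1]  +wl: 6,7
  step 22. node 2  ⊔preds=[-2,2]  new=[-3,1]  old=[-2,1]  +wl: 
  step 23. node 3  ⊔preds=[-3,2]  new=[-3,2]  old=[-2,2]  +wl: 0
  step 24. node 5  ⊔preds=[-2,2]  new=[-3,3]  old=[-2,3]  +wl: 
  step 25. node 6  ⊔preds=[-3,2]  new=[-3,2]  old=[-2,2]  +wl: 2,3,5
  step 26. node 7  ⊔preds=[-3,3]  new=[-4,2]  old=[-3,2]  +wl: 
  step 27. node 0  ⊔preds=[-3,2]  new=[-4,1]  old=[-3,1]  +wl: 6,7
  step 28. node 2  ⊔preds=[-3,2]  new=[-4,1]  old=[-3,1]  +wl: 
  step 29. node 3  ⊔preds=[-4,2]  new=[-4,2]  old=[-3,2]  +wl: 0
  step 30. node 5  ⊔preds=[-3,2]  new=[-4,3]  old=[-3,3]  +wl: 
  step 31. node 6  ⊔preds=[-4,2]  new=[-4,2]  old=[-3,2]  +wl: 2,3,5
  step 32. node 7  ⊔preds=[-4,3]  new=[-4,2]  stable
  step 33. node 0  ⊔preds=[-4,2]  new=[-4,1]  stable
  step 34. node 2  ⊔preds=[-4,2]  new=[-4,1]  stable
  step 35. node 3  ⊔preds=[-4,2]  new=[-4,2]  stable
  step 36. node 5  ⊔preds=[-4,2]  new=[-4,3]  stable

Least fixpoint reached:
  node 0: [-4,1]
  node 1: [1,2]
  node 2: [-4,1]
  node 3: [-4,2]
  node 4: [-2,4]
  node 5: [-4,3]
  node 6: [-4,2]
  node 7: [-4,2]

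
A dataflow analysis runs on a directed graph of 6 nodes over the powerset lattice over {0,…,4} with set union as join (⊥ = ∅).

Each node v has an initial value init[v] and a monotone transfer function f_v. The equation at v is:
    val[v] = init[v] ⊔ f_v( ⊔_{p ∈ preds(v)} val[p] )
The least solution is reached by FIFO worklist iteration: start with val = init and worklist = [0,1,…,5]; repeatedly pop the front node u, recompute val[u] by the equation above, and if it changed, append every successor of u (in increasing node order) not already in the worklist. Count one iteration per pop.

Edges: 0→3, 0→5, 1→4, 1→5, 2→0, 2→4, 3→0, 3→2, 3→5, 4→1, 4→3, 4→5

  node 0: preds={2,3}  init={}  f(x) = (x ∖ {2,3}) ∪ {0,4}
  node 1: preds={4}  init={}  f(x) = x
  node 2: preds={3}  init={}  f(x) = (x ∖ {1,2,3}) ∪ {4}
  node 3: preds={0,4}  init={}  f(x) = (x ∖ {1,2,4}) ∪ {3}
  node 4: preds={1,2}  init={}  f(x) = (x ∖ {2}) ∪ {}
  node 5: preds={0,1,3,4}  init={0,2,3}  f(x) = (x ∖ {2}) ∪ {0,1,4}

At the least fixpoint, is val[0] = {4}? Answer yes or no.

Worklist (17 pops):
  #1 pop 0: in={} → {0,4} (was {}); enqueue []
  #2 pop 1: in={} → {} (no change)
  #3 pop 2: in={} → {4} (was {}); enqueue [0]
  #4 pop 3: in={0,4} → {0,3} (was {}); enqueue [2]
  #5 pop 4: in={4} → {4} (was {}); enqueue [1,3]
  #6 pop 5: in={0,3,4} → {0,1,2,3,4} (was {0,2,3}); enqueue []
  #7 pop 0: in={0,3,4} → {0,4} (no change)
  #8 pop 2: in={0,3} → {0,4} (was {4}); enqueue [0,4]
  #9 pop 1: in={4} → {4} (was {}); enqueue [5]
  #10 pop 3: in={0,4} → {0,3} (no change)
  #11 pop 0: in={0,3,4} → {0,4} (no change)
  #12 pop 4: in={0,4} → {0,4} (was {4}); enqueue [1,3]
  #13 pop 5: in={0,3,4} → {0,1,2,3,4} (no change)
  #14 pop 1: in={0,4} → {0,4} (was {4}); enqueue [4,5]
  #15 pop 3: in={0,4} → {0,3} (no change)
  #16 pop 4: in={0,4} → {0,4} (no change)
  #17 pop 5: in={0,3,4} → {0,1,2,3,4} (no change)

Fixpoint:
  val[0] = {0,4}
  val[1] = {0,4}
  val[2] = {0,4}
  val[3] = {0,3}
  val[4] = {0,4}
  val[5] = {0,1,2,3,4}

no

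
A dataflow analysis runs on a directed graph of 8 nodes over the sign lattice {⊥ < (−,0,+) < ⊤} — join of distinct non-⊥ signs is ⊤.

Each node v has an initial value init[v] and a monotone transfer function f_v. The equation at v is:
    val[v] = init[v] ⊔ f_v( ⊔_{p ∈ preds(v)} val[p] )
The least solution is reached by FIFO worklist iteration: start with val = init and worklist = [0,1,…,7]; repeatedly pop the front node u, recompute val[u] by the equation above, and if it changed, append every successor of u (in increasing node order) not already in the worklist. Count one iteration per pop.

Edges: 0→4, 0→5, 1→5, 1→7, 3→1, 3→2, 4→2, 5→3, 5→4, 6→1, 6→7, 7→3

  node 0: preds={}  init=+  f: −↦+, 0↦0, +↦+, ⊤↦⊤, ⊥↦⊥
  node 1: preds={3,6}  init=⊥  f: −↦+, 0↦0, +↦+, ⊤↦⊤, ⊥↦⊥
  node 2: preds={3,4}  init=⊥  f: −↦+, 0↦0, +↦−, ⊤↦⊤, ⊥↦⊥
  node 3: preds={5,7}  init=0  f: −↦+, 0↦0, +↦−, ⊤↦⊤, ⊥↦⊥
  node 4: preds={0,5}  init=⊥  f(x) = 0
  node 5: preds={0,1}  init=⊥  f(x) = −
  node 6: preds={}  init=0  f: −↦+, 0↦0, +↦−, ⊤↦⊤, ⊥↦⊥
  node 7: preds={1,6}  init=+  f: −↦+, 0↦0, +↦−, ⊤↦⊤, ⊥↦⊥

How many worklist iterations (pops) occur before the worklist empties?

Trace (14 dequeues):
  [1] u=0 | in ⊥ | out + | ==
  [2] u=1 | in 0 | out 0 | prev ⊥ | push {}
  [3] u=2 | in 0 | out 0 | prev ⊥ | push {}
  [4] u=3 | in + | out ⊤ | prev 0 | push {1,2}
  [5] u=4 | in + | out 0 | prev ⊥ | push {}
  [6] u=5 | in ⊤ | out − | prev ⊥ | push {3,4}
  [7] u=6 | in ⊥ | out 0 | ==
  [8] u=7 | in 0 | out ⊤ | prev + | push {}
  [9] u=1 | in ⊤ | out ⊤ | prev 0 | push {5,7}
  [10] u=2 | in ⊤ | out ⊤ | prev 0 | push {}
  [11] u=3 | in ⊤ | out ⊤ | ==
  [12] u=4 | in ⊤ | out 0 | ==
  [13] u=5 | in ⊤ | out − | ==
  [14] u=7 | in ⊤ | out ⊤ | ==

Converged values:
  [0] +
  [1] ⊤
  [2] ⊤
  [3] ⊤
  [4] 0
  [5] −
  [6] 0
  [7] ⊤

14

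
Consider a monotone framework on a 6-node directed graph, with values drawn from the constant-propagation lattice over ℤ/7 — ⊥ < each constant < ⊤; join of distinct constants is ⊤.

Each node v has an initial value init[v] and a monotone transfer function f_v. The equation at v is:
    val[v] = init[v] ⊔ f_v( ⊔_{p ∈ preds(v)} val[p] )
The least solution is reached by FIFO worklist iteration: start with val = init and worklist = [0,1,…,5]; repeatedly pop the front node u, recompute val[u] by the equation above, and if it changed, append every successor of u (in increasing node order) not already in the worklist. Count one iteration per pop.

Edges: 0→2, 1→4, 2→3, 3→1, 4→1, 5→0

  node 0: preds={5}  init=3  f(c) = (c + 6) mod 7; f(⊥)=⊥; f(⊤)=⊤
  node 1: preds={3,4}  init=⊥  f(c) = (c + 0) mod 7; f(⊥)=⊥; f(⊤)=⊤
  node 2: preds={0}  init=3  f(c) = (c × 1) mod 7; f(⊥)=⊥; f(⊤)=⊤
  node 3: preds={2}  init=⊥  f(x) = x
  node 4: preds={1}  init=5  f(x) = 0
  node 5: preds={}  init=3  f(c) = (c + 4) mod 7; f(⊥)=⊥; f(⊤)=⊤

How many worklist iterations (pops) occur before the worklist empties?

8

Trace (8 dequeues):
  [1] u=0 | in 3 | out ⊤ | prev 3 | push {}
  [2] u=1 | in 5 | out 5 | prev ⊥ | push {}
  [3] u=2 | in ⊤ | out ⊤ | prev 3 | push {}
  [4] u=3 | in ⊤ | out ⊤ | prev ⊥ | push {1}
  [5] u=4 | in 5 | out ⊤ | prev 5 | push {}
  [6] u=5 | in ⊥ | out 3 | ==
  [7] u=1 | in ⊤ | out ⊤ | prev 5 | push {4}
  [8] u=4 | in ⊤ | out ⊤ | ==

Converged values:
  [0] ⊤
  [1] ⊤
  [2] ⊤
  [3] ⊤
  [4] ⊤
  [5] 3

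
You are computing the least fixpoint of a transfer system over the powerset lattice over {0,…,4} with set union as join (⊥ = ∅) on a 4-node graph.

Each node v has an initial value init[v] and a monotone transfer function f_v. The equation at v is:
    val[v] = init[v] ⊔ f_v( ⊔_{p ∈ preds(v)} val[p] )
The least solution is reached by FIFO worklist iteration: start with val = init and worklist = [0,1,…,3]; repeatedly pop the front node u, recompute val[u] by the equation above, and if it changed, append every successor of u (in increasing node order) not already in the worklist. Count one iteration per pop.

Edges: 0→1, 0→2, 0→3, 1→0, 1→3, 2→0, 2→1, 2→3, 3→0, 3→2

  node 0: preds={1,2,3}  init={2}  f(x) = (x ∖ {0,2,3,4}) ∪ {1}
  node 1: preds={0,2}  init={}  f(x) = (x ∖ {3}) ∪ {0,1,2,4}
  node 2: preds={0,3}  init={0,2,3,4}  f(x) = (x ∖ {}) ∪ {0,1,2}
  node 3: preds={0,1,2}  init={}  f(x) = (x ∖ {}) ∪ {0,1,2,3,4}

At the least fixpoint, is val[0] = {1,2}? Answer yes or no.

yes

Iteration log — 7 steps:
  step 1. node 0  ⊔preds={0,2,3,4}  new={1,2}  old={2}  +wl: 
  step 2. node 1  ⊔preds={0,1,2,3,4}  new={0,1,2,4}  old={}  +wl: 0
  step 3. node 2  ⊔preds={1,2}  new={0,1,2,3,4}  old={0,2,3,4}  +wl: 1
  step 4. node 3  ⊔preds={0,1,2,3,4}  new={0,1,2,3,4}  old={}  +wl: 2
  step 5. node 0  ⊔preds={0,1,2,3,4}  new={1,2}  stable
  step 6. node 1  ⊔preds={0,1,2,3,4}  new={0,1,2,4}  stable
  step 7. node 2  ⊔preds={0,1,2,3,4}  new={0,1,2,3,4}  stable

Least fixpoint reached:
  node 0: {1,2}
  node 1: {0,1,2,4}
  node 2: {0,1,2,3,4}
  node 3: {0,1,2,3,4}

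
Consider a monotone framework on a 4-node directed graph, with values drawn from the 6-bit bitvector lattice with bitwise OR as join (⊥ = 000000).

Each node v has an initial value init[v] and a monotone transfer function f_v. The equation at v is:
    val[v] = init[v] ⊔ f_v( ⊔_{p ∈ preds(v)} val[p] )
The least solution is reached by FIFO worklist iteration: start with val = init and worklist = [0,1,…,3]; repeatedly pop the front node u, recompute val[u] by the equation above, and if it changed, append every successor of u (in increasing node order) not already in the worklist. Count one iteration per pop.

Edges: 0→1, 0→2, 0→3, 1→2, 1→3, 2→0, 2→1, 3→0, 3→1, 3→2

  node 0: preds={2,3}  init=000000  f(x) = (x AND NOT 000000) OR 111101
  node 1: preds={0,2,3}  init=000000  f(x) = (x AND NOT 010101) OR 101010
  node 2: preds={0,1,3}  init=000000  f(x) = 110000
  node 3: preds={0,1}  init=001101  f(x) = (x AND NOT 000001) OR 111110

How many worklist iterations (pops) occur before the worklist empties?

8

Trace (8 dequeues):
  [1] u=0 | in 001101 | out 111101 | prev 000000 | push {}
  [2] u=1 | in 111101 | out 101010 | prev 000000 | push {}
  [3] u=2 | in 111111 | out 110000 | prev 000000 | push {0,1}
  [4] u=3 | in 111111 | out 111111 | prev 001101 | push {2}
  [5] u=0 | in 111111 | out 111111 | prev 111101 | push {3}
  [6] u=1 | in 111111 | out 101010 | ==
  [7] u=2 | in 111111 | out 110000 | ==
  [8] u=3 | in 111111 | out 111111 | ==

Converged values:
  [0] 111111
  [1] 101010
  [2] 110000
  [3] 111111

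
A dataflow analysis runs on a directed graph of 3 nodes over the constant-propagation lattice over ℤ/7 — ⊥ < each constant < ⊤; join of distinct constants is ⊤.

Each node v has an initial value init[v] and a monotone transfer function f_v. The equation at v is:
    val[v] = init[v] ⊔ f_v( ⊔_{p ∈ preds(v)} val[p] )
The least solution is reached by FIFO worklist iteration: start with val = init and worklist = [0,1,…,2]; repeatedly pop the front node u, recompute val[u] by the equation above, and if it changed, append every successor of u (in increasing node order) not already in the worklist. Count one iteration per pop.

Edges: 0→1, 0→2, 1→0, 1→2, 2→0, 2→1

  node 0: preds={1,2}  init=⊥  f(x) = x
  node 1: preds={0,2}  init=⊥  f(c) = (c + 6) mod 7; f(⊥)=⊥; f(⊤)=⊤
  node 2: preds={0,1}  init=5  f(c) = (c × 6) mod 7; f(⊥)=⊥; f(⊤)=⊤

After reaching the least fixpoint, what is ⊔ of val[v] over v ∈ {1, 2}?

⊤

Iteration log — 7 steps:
  step 1. node 0  ⊔preds=5  new=5  old=⊥  +wl: 
  step 2. node 1  ⊔preds=5  new=4  old=⊥  +wl: 0
  step 3. node 2  ⊔preds=⊤  new=⊤  old=5  +wl: 1
  step 4. node 0  ⊔preds=⊤  new=⊤  old=5  +wl: 2
  step 5. node 1  ⊔preds=⊤  new=⊤  old=4  +wl: 0
  step 6. node 2  ⊔preds=⊤  new=⊤  stable
  step 7. node 0  ⊔preds=⊤  new=⊤  stable

Least fixpoint reached:
  node 0: ⊤
  node 1: ⊤
  node 2: ⊤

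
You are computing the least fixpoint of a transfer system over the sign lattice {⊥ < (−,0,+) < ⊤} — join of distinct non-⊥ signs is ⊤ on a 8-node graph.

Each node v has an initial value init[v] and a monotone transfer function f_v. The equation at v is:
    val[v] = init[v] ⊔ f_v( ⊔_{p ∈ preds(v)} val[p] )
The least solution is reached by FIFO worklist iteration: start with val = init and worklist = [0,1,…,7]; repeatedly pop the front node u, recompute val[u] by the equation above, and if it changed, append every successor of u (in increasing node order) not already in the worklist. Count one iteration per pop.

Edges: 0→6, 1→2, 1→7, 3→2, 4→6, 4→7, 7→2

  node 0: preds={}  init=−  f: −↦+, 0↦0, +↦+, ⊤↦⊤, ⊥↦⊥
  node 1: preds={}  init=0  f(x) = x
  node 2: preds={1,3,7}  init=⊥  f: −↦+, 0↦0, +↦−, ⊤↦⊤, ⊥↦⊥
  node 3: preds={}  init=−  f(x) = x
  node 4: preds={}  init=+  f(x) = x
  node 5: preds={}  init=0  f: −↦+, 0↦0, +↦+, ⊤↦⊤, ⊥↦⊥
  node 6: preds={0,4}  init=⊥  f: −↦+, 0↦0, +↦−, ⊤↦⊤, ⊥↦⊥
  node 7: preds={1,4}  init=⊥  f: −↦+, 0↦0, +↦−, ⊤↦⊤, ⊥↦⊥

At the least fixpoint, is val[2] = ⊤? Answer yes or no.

yes

Worklist (9 pops):
  #1 pop 0: in=⊥ → − (no change)
  #2 pop 1: in=⊥ → 0 (no change)
  #3 pop 2: in=⊤ → ⊤ (was ⊥); enqueue []
  #4 pop 3: in=⊥ → − (no change)
  #5 pop 4: in=⊥ → + (no change)
  #6 pop 5: in=⊥ → 0 (no change)
  #7 pop 6: in=⊤ → ⊤ (was ⊥); enqueue []
  #8 pop 7: in=⊤ → ⊤ (was ⊥); enqueue [2]
  #9 pop 2: in=⊤ → ⊤ (no change)

Fixpoint:
  val[0] = −
  val[1] = 0
  val[2] = ⊤
  val[3] = −
  val[4] = +
  val[5] = 0
  val[6] = ⊤
  val[7] = ⊤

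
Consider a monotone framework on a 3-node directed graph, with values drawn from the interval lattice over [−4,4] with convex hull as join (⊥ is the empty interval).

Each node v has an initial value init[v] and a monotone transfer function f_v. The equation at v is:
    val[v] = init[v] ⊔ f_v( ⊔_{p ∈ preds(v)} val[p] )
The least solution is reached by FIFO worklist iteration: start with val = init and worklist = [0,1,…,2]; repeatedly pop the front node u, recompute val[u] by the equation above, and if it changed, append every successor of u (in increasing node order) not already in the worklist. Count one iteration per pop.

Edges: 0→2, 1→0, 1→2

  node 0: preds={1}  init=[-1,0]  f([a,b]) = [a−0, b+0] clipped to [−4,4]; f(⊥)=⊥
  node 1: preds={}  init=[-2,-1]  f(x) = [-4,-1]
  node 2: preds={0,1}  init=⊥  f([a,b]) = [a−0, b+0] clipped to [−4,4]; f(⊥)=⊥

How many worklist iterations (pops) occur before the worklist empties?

Iteration log — 5 steps:
  step 1. node 0  ⊔preds=[-2,-1]  new=[-2,0]  old=[-1,0]  +wl: 
  step 2. node 1  ⊔preds=⊥  new=[-4,-1]  old=[-2,-1]  +wl: 0
  step 3. node 2  ⊔preds=[-4,0]  new=[-4,0]  old=⊥  +wl: 
  step 4. node 0  ⊔preds=[-4,-1]  new=[-4,0]  old=[-2,0]  +wl: 2
  step 5. node 2  ⊔preds=[-4,0]  new=[-4,0]  stable

Least fixpoint reached:
  node 0: [-4,0]
  node 1: [-4,-1]
  node 2: [-4,0]

5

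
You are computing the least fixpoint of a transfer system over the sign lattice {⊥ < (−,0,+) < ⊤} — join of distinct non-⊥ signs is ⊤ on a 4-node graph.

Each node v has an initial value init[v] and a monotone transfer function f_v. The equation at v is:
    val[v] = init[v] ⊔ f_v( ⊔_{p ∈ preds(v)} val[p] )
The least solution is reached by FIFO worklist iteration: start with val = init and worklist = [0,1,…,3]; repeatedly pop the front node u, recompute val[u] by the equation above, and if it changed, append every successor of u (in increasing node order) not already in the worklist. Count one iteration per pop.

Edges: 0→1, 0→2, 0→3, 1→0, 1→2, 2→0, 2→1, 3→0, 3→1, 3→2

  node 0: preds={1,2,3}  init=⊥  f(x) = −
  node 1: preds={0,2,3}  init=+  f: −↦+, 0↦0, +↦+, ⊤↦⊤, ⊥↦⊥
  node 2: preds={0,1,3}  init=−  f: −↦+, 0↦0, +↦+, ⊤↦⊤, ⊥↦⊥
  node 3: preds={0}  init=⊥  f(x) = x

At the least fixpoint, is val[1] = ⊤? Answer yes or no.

Trace (8 dequeues):
  [1] u=0 | in ⊤ | out − | prev ⊥ | push {}
  [2] u=1 | in − | out + | ==
  [3] u=2 | in ⊤ | out ⊤ | prev − | push {0,1}
  [4] u=3 | in − | out − | prev ⊥ | push {2}
  [5] u=0 | in ⊤ | out − | ==
  [6] u=1 | in ⊤ | out ⊤ | prev + | push {0}
  [7] u=2 | in ⊤ | out ⊤ | ==
  [8] u=0 | in ⊤ | out − | ==

Converged values:
  [0] −
  [1] ⊤
  [2] ⊤
  [3] −

yes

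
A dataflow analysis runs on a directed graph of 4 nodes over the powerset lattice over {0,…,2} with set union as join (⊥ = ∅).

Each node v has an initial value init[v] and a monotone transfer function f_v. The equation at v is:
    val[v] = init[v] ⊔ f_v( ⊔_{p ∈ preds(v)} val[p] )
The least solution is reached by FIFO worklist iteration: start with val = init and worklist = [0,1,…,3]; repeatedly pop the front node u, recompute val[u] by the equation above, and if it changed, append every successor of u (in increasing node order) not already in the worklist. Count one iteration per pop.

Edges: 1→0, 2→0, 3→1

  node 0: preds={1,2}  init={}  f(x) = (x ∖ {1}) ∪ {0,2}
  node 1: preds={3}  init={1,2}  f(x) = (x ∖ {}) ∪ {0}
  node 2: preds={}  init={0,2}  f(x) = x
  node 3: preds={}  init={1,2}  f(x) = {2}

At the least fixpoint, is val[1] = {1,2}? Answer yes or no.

no

Iteration log — 5 steps:
  step 1. node 0  ⊔preds={0,1,2}  new={0,2}  old={}  +wl: 
  step 2. node 1  ⊔preds={1,2}  new={0,1,2}  old={1,2}  +wl: 0
  step 3. node 2  ⊔preds={}  new={0,2}  stable
  step 4. node 3  ⊔preds={}  new={1,2}  stable
  step 5. node 0  ⊔preds={0,1,2}  new={0,2}  stable

Least fixpoint reached:
  node 0: {0,2}
  node 1: {0,1,2}
  node 2: {0,2}
  node 3: {1,2}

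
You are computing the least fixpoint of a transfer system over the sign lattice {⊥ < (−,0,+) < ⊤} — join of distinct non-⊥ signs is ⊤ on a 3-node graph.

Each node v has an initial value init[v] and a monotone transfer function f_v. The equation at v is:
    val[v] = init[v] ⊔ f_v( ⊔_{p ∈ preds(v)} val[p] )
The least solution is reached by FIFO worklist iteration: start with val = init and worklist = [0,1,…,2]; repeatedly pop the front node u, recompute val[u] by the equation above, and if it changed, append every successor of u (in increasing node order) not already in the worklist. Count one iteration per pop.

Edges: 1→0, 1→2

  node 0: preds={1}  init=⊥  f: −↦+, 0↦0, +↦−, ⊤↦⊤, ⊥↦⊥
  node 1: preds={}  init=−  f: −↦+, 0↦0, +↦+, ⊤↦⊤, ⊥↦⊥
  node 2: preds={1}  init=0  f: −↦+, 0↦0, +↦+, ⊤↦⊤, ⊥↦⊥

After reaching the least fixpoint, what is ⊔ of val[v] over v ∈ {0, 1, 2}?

⊤

Trace (3 dequeues):
  [1] u=0 | in − | out + | prev ⊥ | push {}
  [2] u=1 | in ⊥ | out − | ==
  [3] u=2 | in − | out ⊤ | prev 0 | push {}

Converged values:
  [0] +
  [1] −
  [2] ⊤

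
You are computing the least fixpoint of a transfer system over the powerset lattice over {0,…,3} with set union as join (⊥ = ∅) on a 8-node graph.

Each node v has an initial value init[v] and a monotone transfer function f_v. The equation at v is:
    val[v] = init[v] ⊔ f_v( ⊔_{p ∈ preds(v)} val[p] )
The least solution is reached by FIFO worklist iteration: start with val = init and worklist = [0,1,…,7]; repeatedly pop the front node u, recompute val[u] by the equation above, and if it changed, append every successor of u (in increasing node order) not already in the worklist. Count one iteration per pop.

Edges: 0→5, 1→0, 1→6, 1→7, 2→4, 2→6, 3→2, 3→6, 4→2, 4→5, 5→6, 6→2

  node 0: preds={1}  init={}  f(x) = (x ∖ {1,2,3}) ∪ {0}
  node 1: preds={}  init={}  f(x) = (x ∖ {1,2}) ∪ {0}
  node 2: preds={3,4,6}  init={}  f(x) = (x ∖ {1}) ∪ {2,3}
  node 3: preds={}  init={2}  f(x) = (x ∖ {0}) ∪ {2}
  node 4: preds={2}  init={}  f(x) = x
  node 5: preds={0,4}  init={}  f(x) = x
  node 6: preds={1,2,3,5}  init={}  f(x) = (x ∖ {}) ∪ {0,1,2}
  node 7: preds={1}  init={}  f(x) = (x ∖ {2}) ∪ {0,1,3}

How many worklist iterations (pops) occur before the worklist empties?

Trace (14 dequeues):
  [1] u=0 | in {} | out {0} | prev {} | push {}
  [2] u=1 | in {} | out {0} | prev {} | push {0}
  [3] u=2 | in {2} | out {2,3} | prev {} | push {}
  [4] u=3 | in {} | out {2} | ==
  [5] u=4 | in {2,3} | out {2,3} | prev {} | push {2}
  [6] u=5 | in {0,2,3} | out {0,2,3} | prev {} | push {}
  [7] u=6 | in {0,2,3} | out {0,1,2,3} | prev {} | push {}
  [8] u=7 | in {0} | out {0,1,3} | prev {} | push {}
  [9] u=0 | in {0} | out {0} | ==
  [10] u=2 | in {0,1,2,3} | out {0,2,3} | prev {2,3} | push {4,6}
  [11] u=4 | in {0,2,3} | out {0,2,3} | prev {2,3} | push {2,5}
  [12] u=6 | in {0,2,3} | out {0,1,2,3} | ==
  [13] u=2 | in {0,1,2,3} | out {0,2,3} | ==
  [14] u=5 | in {0,2,3} | out {0,2,3} | ==

Converged values:
  [0] {0}
  [1] {0}
  [2] {0,2,3}
  [3] {2}
  [4] {0,2,3}
  [5] {0,2,3}
  [6] {0,1,2,3}
  [7] {0,1,3}

14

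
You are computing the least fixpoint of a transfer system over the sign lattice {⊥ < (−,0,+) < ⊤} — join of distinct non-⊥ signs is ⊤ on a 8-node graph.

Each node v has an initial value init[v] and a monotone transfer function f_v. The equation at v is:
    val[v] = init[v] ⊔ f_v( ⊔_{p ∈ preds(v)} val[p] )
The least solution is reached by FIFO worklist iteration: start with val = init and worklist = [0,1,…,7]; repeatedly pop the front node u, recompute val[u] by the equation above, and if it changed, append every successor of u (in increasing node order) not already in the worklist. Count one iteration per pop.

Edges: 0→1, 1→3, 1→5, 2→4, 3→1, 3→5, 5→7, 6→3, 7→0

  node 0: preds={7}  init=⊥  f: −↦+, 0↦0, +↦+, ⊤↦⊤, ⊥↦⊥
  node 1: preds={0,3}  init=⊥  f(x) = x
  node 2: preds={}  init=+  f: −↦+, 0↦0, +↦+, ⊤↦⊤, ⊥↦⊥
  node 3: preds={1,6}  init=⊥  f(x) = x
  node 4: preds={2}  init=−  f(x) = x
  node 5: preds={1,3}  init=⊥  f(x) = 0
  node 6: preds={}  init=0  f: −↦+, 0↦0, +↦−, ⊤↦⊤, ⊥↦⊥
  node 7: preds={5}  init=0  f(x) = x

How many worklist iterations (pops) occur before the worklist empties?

Trace (9 dequeues):
  [1] u=0 | in 0 | out 0 | prev ⊥ | push {}
  [2] u=1 | in 0 | out 0 | prev ⊥ | push {}
  [3] u=2 | in ⊥ | out + | ==
  [4] u=3 | in 0 | out 0 | prev ⊥ | push {1}
  [5] u=4 | in + | out ⊤ | prev − | push {}
  [6] u=5 | in 0 | out 0 | prev ⊥ | push {}
  [7] u=6 | in ⊥ | out 0 | ==
  [8] u=7 | in 0 | out 0 | ==
  [9] u=1 | in 0 | out 0 | ==

Converged values:
  [0] 0
  [1] 0
  [2] +
  [3] 0
  [4] ⊤
  [5] 0
  [6] 0
  [7] 0

9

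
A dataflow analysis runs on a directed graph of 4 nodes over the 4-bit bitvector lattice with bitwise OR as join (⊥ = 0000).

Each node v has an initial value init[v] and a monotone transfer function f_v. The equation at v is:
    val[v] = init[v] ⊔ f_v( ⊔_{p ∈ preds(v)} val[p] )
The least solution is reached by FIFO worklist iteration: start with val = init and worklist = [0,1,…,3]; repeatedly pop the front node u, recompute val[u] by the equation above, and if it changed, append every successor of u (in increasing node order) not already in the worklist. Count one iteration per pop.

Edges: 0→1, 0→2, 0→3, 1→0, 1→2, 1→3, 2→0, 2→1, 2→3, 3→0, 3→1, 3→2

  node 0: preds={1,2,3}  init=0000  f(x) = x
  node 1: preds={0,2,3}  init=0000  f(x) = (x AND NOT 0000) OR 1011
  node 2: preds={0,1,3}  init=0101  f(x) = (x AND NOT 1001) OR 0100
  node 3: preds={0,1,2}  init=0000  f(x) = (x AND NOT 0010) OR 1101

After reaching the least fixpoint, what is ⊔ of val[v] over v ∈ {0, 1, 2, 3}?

Iteration log — 8 steps:
  step 1. node 0  ⊔preds=0101  new=0101  old=0000  +wl: 
  step 2. node 1  ⊔preds=0101  new=1111  old=0000  +wl: 0
  step 3. node 2  ⊔preds=1111  new=0111  old=0101  +wl: 1
  step 4. node 3  ⊔preds=1111  new=1101  old=0000  +wl: 2
  step 5. node 0  ⊔preds=1111  new=1111  old=0101  +wl: 3
  step 6. node 1  ⊔preds=1111  new=1111  stable
  step 7. node 2  ⊔preds=1111  new=0111  stable
  step 8. node 3  ⊔preds=1111  new=1101  stable

Least fixpoint reached:
  node 0: 1111
  node 1: 1111
  node 2: 0111
  node 3: 1101

1111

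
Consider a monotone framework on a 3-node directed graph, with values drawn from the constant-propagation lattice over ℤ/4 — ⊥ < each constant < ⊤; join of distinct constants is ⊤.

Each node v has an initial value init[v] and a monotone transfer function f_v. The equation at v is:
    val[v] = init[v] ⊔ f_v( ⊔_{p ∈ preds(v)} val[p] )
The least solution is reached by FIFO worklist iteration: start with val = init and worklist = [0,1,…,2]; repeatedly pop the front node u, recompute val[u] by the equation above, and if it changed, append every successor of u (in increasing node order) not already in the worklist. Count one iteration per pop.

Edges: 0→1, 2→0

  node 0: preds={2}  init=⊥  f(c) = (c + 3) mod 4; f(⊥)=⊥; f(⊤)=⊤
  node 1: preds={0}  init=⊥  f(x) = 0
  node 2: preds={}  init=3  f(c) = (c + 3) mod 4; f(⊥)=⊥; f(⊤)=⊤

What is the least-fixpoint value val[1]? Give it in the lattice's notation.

Worklist (3 pops):
  #1 pop 0: in=3 → 2 (was ⊥); enqueue []
  #2 pop 1: in=2 → 0 (was ⊥); enqueue []
  #3 pop 2: in=⊥ → 3 (no change)

Fixpoint:
  val[0] = 2
  val[1] = 0
  val[2] = 3

0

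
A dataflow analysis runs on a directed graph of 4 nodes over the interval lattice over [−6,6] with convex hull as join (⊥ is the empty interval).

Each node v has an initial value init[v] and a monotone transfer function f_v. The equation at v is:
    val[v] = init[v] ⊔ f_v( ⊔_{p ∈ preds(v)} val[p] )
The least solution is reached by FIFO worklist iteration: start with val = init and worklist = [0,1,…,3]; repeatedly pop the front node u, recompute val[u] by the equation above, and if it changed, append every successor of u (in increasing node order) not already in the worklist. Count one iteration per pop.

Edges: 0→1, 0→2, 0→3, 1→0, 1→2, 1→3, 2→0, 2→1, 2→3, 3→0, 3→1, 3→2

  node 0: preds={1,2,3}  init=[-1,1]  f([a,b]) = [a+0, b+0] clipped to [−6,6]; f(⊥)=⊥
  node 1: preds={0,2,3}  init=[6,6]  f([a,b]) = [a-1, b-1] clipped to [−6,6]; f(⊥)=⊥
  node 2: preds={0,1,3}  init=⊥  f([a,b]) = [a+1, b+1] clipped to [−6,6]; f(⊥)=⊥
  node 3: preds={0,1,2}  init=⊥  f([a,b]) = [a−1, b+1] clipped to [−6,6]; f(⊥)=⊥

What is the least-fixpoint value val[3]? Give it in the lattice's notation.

[-6,6]

Iteration log — 16 steps:
  step 1. node 0  ⊔preds=[6,6]  new=[-1,6]  old=[-1,1]  +wl: 
  step 2. node 1  ⊔preds=[-1,6]  new=[-2,6]  old=[6,6]  +wl: 0
  step 3. node 2  ⊔preds=[-2,6]  new=[-1,6]  old=⊥  +wl: 1
  step 4. node 3  ⊔preds=[-2,6]  new=[-3,6]  old=⊥  +wl: 2
  step 5. node 0  ⊔preds=[-3,6]  new=[-3,6]  old=[-1,6]  +wl: 3
  step 6. node 1  ⊔preds=[-3,6]  new=[-4,6]  old=[-2,6]  +wl: 0
  step 7. node 2  ⊔preds=[-4,6]  new=[-3,6]  old=[-1,6]  +wl: 1
  step 8. node 3  ⊔preds=[-4,6]  new=[-5,6]  old=[-3,6]  +wl: 2
  step 9. node 0  ⊔preds=[-5,6]  new=[-5,6]  old=[-3,6]  +wl: 3
  step 10. node 1  ⊔preds=[-5,6]  new=[-6,6]  old=[-4,6]  +wl: 0
  step 11. node 2  ⊔preds=[-6,6]  new=[-5,6]  old=[-3,6]  +wl: 1
  step 12. node 3  ⊔preds=[-6,6]  new=[-6,6]  old=[-5,6]  +wl: 2
  step 13. node 0  ⊔preds=[-6,6]  new=[-6,6]  old=[-5,6]  +wl: 3
  step 14. node 1  ⊔preds=[-6,6]  new=[-6,6]  stable
  step 15. node 2  ⊔preds=[-6,6]  new=[-5,6]  stable
  step 16. node 3  ⊔preds=[-6,6]  new=[-6,6]  stable

Least fixpoint reached:
  node 0: [-6,6]
  node 1: [-6,6]
  node 2: [-5,6]
  node 3: [-6,6]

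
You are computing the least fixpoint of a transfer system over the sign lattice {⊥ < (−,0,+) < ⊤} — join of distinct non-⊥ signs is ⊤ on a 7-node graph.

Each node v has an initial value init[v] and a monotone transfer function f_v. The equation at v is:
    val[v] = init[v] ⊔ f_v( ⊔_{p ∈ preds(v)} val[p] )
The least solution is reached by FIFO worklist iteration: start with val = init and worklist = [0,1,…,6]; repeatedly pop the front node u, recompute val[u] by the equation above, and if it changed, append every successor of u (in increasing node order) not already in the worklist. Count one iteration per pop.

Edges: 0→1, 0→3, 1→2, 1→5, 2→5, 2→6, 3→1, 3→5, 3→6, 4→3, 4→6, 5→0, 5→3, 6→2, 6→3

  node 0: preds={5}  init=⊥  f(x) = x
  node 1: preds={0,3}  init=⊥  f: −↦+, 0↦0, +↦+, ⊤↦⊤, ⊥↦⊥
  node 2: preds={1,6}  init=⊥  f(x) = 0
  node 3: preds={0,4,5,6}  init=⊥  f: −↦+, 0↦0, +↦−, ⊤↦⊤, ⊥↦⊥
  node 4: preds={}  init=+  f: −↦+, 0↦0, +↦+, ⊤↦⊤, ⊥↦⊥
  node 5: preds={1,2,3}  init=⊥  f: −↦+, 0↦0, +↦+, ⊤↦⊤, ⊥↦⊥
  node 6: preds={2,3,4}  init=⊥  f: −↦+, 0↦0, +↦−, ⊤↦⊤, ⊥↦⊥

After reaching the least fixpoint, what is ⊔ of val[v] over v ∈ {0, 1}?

Trace (16 dequeues):
  [1] u=0 | in ⊥ | out ⊥ | ==
  [2] u=1 | in ⊥ | out ⊥ | ==
  [3] u=2 | in ⊥ | out 0 | prev ⊥ | push {}
  [4] u=3 | in + | out − | prev ⊥ | push {1}
  [5] u=4 | in ⊥ | out + | ==
  [6] u=5 | in ⊤ | out ⊤ | prev ⊥ | push {0,3}
  [7] u=6 | in ⊤ | out ⊤ | prev ⊥ | push {2}
  [8] u=1 | in − | out + | prev ⊥ | push {5}
  [9] u=0 | in ⊤ | out ⊤ | prev ⊥ | push {1}
  [10] u=3 | in ⊤ | out ⊤ | prev − | push {6}
  [11] u=2 | in ⊤ | out 0 | ==
  [12] u=5 | in ⊤ | out ⊤ | ==
  [13] u=1 | in ⊤ | out ⊤ | prev + | push {2,5}
  [14] u=6 | in ⊤ | out ⊤ | ==
  [15] u=2 | in ⊤ | out 0 | ==
  [16] u=5 | in ⊤ | out ⊤ | ==

Converged values:
  [0] ⊤
  [1] ⊤
  [2] 0
  [3] ⊤
  [4] +
  [5] ⊤
  [6] ⊤

⊤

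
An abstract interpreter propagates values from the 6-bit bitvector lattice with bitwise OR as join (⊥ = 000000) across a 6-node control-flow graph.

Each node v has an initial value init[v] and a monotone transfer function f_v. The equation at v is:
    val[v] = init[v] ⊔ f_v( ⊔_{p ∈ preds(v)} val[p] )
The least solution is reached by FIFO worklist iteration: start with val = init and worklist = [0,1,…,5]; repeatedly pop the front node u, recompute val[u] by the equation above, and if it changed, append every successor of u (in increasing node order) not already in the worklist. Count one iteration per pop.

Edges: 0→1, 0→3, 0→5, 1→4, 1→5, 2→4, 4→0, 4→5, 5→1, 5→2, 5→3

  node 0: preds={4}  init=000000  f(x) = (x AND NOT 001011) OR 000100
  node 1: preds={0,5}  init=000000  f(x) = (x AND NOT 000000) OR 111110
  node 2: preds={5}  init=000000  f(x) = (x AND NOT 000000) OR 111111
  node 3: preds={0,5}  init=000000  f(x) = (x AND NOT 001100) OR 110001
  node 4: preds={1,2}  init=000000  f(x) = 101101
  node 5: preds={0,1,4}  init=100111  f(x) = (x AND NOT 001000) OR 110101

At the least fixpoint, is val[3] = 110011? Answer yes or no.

yes

Trace (11 dequeues):
  [1] u=0 | in 000000 | out 000100 | prev 000000 | push {}
  [2] u=1 | in 100111 | out 111111 | prev 000000 | push {}
  [3] u=2 | in 100111 | out 111111 | prev 000000 | push {}
  [4] u=3 | in 100111 | out 110011 | prev 000000 | push {}
  [5] u=4 | in 111111 | out 101101 | prev 000000 | push {0}
  [6] u=5 | in 111111 | out 110111 | prev 100111 | push {1,2,3}
  [7] u=0 | in 101101 | out 100100 | prev 000100 | push {5}
  [8] u=1 | in 110111 | out 111111 | ==
  [9] u=2 | in 110111 | out 111111 | ==
  [10] u=3 | in 110111 | out 110011 | ==
  [11] u=5 | in 111111 | out 110111 | ==

Converged values:
  [0] 100100
  [1] 111111
  [2] 111111
  [3] 110011
  [4] 101101
  [5] 110111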